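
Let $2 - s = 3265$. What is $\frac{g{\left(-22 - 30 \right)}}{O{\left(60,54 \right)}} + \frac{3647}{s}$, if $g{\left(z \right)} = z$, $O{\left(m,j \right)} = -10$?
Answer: $\frac{66603}{16315} \approx 4.0823$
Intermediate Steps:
$s = -3263$ ($s = 2 - 3265 = -3263$)
$\frac{g{\left(-22 - 30 \right)}}{O{\left(60,54 \right)}} + \frac{3647}{s} = \frac{-22 - 30}{-10} + \frac{3647}{-3263} = \left(-22 - 30\right) \left(- \frac{1}{10}\right) + 3647 \left(- \frac{1}{3263}\right) = \left(-52\right) \left(- \frac{1}{10}\right) - \frac{3647}{3263} = \frac{26}{5} - \frac{3647}{3263} = \frac{66603}{16315}$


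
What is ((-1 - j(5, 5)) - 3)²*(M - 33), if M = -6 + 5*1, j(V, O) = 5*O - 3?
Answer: -22984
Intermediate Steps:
j(V, O) = -3 + 5*O
M = -1 (M = -6 + 5 = -1)
((-1 - j(5, 5)) - 3)²*(M - 33) = ((-1 - (-3 + 5*5)) - 3)²*(-1 - 33) = ((-1 - (-3 + 25)) - 3)²*(-34) = ((-1 - 1*22) - 3)²*(-34) = ((-1 - 22) - 3)²*(-34) = (-23 - 3)²*(-34) = (-26)²*(-34) = 676*(-34) = -22984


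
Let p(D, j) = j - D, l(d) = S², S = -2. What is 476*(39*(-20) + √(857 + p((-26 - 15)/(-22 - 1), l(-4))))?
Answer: -371280 + 476*√454526/23 ≈ -3.5733e+5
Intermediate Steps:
l(d) = 4 (l(d) = (-2)² = 4)
476*(39*(-20) + √(857 + p((-26 - 15)/(-22 - 1), l(-4)))) = 476*(39*(-20) + √(857 + (4 - (-26 - 15)/(-22 - 1)))) = 476*(-780 + √(857 + (4 - (-41)/(-23)))) = 476*(-780 + √(857 + (4 - (-41)*(-1)/23))) = 476*(-780 + √(857 + (4 - 1*41/23))) = 476*(-780 + √(857 + (4 - 41/23))) = 476*(-780 + √(857 + 51/23)) = 476*(-780 + √(19762/23)) = 476*(-780 + √454526/23) = -371280 + 476*√454526/23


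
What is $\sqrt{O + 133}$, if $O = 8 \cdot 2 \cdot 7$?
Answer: $7 \sqrt{5} \approx 15.652$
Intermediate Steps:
$O = 112$ ($O = 16 \cdot 7 = 112$)
$\sqrt{O + 133} = \sqrt{112 + 133} = \sqrt{245} = 7 \sqrt{5}$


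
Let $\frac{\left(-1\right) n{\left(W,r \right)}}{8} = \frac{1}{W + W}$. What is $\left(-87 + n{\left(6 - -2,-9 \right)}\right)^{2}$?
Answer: $\frac{30625}{4} \approx 7656.3$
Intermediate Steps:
$n{\left(W,r \right)} = - \frac{4}{W}$ ($n{\left(W,r \right)} = - \frac{8}{W + W} = - \frac{8}{2 W} = - 8 \frac{1}{2 W} = - \frac{4}{W}$)
$\left(-87 + n{\left(6 - -2,-9 \right)}\right)^{2} = \left(-87 - \frac{4}{6 - -2}\right)^{2} = \left(-87 - \frac{4}{6 + 2}\right)^{2} = \left(-87 - \frac{4}{8}\right)^{2} = \left(-87 - \frac{1}{2}\right)^{2} = \left(- \frac{175}{2}\right)^{2} = \frac{30625}{4}$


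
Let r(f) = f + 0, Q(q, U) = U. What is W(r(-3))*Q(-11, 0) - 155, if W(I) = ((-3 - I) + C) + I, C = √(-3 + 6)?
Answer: -155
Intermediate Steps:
C = √3 ≈ 1.7320
r(f) = f
W(I) = -3 + √3 (W(I) = ((-3 - I) + √3) + I = (-3 + √3 - I) + I = -3 + √3)
W(r(-3))*Q(-11, 0) - 155 = (-3 + √3)*0 - 155 = 0 - 155 = -155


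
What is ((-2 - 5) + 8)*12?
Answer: 12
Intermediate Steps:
((-2 - 5) + 8)*12 = (-7 + 8)*12 = 1*12 = 12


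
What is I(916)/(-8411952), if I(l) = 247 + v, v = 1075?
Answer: -661/4205976 ≈ -0.00015716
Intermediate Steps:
I(l) = 1322 (I(l) = 247 + 1075 = 1322)
I(916)/(-8411952) = 1322/(-8411952) = 1322*(-1/8411952) = -661/4205976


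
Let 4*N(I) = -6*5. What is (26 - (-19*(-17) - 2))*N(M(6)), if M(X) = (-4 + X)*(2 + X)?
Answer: 4425/2 ≈ 2212.5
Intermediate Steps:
N(I) = -15/2 (N(I) = (-6*5)/4 = (¼)*(-30) = -15/2)
(26 - (-19*(-17) - 2))*N(M(6)) = (26 - (-19*(-17) - 2))*(-15/2) = (26 - (323 - 2))*(-15/2) = (26 - 1*321)*(-15/2) = (26 - 321)*(-15/2) = -295*(-15/2) = 4425/2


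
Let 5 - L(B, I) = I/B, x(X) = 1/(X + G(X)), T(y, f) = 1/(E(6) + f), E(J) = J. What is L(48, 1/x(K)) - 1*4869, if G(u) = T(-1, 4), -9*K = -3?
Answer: -7004173/1440 ≈ -4864.0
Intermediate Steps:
K = ⅓ (K = -⅑*(-3) = ⅓ ≈ 0.33333)
T(y, f) = 1/(6 + f)
G(u) = ⅒ (G(u) = 1/(6 + 4) = 1/10 = ⅒)
x(X) = 1/(⅒ + X) (x(X) = 1/(X + ⅒) = 1/(⅒ + X))
L(B, I) = 5 - I/B
L(48, 1/x(K)) - 1*4869 = (5 - 1/(10/(1 + 10*(⅓))*48)) - 1*4869 = (5 - 1*1/48/10/(1 + 10/3)) - 4869 = (5 - 1*1/48/10/(13/3)) - 4869 = (5 - 1*1/48/10*(3/13)) - 4869 = (5 - 1*1/48/30/13) - 4869 = (5 - 1*13/30*1/48) - 4869 = (5 - 13/1440) - 4869 = 7187/1440 - 4869 = -7004173/1440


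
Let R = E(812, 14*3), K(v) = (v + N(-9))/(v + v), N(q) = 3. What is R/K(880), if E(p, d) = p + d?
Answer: 1503040/883 ≈ 1702.2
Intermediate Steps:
K(v) = (3 + v)/(2*v) (K(v) = (v + 3)/(v + v) = (3 + v)/((2*v)) = (3 + v)*(1/(2*v)) = (3 + v)/(2*v))
E(p, d) = d + p
R = 854 (R = 14*3 + 812 = 42 + 812 = 854)
R/K(880) = 854/(((½)*(3 + 880)/880)) = 854/(((½)*(1/880)*883)) = 854/(883/1760) = 854*(1760/883) = 1503040/883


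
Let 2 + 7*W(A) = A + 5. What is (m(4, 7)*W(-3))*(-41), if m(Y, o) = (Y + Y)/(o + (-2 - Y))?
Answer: 0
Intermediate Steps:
W(A) = 3/7 + A/7 (W(A) = -2/7 + (A + 5)/7 = -2/7 + (5 + A)/7 = -2/7 + (5/7 + A/7) = 3/7 + A/7)
m(Y, o) = 2*Y/(-2 + o - Y) (m(Y, o) = (2*Y)/(-2 + o - Y) = 2*Y/(-2 + o - Y))
(m(4, 7)*W(-3))*(-41) = ((2*4/(-2 + 7 - 1*4))*(3/7 + (⅐)*(-3)))*(-41) = ((2*4/(-2 + 7 - 4))*(3/7 - 3/7))*(-41) = ((2*4/1)*0)*(-41) = ((2*4*1)*0)*(-41) = (8*0)*(-41) = 0*(-41) = 0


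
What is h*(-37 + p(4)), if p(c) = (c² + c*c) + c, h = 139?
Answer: -139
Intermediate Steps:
p(c) = c + 2*c² (p(c) = (c² + c²) + c = 2*c² + c = c + 2*c²)
h*(-37 + p(4)) = 139*(-37 + 4*(1 + 2*4)) = 139*(-37 + 4*(1 + 8)) = 139*(-37 + 4*9) = 139*(-37 + 36) = 139*(-1) = -139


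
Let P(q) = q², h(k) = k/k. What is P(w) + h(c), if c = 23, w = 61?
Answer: 3722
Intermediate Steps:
h(k) = 1
P(w) + h(c) = 61² + 1 = 3721 + 1 = 3722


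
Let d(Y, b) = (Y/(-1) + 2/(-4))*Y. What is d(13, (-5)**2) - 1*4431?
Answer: -9213/2 ≈ -4606.5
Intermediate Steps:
d(Y, b) = Y*(-1/2 - Y) (d(Y, b) = (Y*(-1) + 2*(-1/4))*Y = (-Y - 1/2)*Y = (-1/2 - Y)*Y = Y*(-1/2 - Y))
d(13, (-5)**2) - 1*4431 = -1*13*(1/2 + 13) - 1*4431 = -1*13*27/2 - 4431 = -351/2 - 4431 = -9213/2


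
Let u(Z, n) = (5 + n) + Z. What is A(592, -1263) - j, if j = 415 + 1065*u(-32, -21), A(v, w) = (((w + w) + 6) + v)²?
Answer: 3767889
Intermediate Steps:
A(v, w) = (6 + v + 2*w)² (A(v, w) = ((2*w + 6) + v)² = ((6 + 2*w) + v)² = (6 + v + 2*w)²)
u(Z, n) = 5 + Z + n
j = -50705 (j = 415 + 1065*(5 - 32 - 21) = 415 + 1065*(-48) = 415 - 51120 = -50705)
A(592, -1263) - j = (6 + 592 + 2*(-1263))² - 1*(-50705) = (6 + 592 - 2526)² + 50705 = (-1928)² + 50705 = 3717184 + 50705 = 3767889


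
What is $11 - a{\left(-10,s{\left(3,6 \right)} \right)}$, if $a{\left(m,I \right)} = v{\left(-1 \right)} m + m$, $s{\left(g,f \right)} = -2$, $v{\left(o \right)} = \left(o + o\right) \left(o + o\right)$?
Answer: $61$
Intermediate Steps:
$v{\left(o \right)} = 4 o^{2}$ ($v{\left(o \right)} = 2 o 2 o = 4 o^{2}$)
$a{\left(m,I \right)} = 5 m$ ($a{\left(m,I \right)} = 4 \left(-1\right)^{2} m + m = 4 \cdot 1 m + m = 4 m + m = 5 m$)
$11 - a{\left(-10,s{\left(3,6 \right)} \right)} = 11 - 5 \left(-10\right) = 11 - -50 = 11 + 50 = 61$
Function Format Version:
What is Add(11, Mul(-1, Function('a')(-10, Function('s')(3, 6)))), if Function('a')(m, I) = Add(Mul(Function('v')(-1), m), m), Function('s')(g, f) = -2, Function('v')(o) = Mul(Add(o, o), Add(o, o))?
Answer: 61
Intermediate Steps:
Function('v')(o) = Mul(4, Pow(o, 2)) (Function('v')(o) = Mul(Mul(2, o), Mul(2, o)) = Mul(4, Pow(o, 2)))
Function('a')(m, I) = Mul(5, m) (Function('a')(m, I) = Add(Mul(Mul(4, Pow(-1, 2)), m), m) = Add(Mul(Mul(4, 1), m), m) = Add(Mul(4, m), m) = Mul(5, m))
Add(11, Mul(-1, Function('a')(-10, Function('s')(3, 6)))) = Add(11, Mul(-1, Mul(5, -10))) = Add(11, Mul(-1, -50)) = Add(11, 50) = 61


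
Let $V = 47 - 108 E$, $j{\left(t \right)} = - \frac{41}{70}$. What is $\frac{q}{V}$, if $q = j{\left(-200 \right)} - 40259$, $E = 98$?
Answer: $\frac{2818171}{737590} \approx 3.8208$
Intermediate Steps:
$j{\left(t \right)} = - \frac{41}{70}$ ($j{\left(t \right)} = \left(-41\right) \frac{1}{70} = - \frac{41}{70}$)
$q = - \frac{2818171}{70}$ ($q = - \frac{41}{70} - 40259 = - \frac{2818171}{70} \approx -40260.0$)
$V = -10537$ ($V = 47 - 10584 = -10537$)
$\frac{q}{V} = - \frac{2818171}{70 \left(-10537\right)} = \left(- \frac{2818171}{70}\right) \left(- \frac{1}{10537}\right) = \frac{2818171}{737590}$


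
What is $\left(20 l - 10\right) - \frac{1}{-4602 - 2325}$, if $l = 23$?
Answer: $\frac{3117151}{6927} \approx 450.0$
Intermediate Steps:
$\left(20 l - 10\right) - \frac{1}{-4602 - 2325} = \left(20 \cdot 23 - 10\right) - \frac{1}{-4602 - 2325} = \left(460 - 10\right) - \frac{1}{-6927} = 450 - - \frac{1}{6927} = 450 + \frac{1}{6927} = \frac{3117151}{6927}$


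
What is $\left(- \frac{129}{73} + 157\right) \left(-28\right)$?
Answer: $- \frac{317296}{73} \approx -4346.5$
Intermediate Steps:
$\left(- \frac{129}{73} + 157\right) \left(-28\right) = \frac{11332}{73} \left(-28\right) = - \frac{317296}{73}$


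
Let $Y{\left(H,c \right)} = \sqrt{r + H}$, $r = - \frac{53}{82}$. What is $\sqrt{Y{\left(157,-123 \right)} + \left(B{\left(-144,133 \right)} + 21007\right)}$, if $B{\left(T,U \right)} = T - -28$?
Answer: $\frac{\sqrt{140471084 + 82 \sqrt{1051322}}}{82} \approx 144.58$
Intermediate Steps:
$r = - \frac{53}{82}$ ($r = \left(-53\right) \frac{1}{82} = - \frac{53}{82} \approx -0.64634$)
$Y{\left(H,c \right)} = \sqrt{- \frac{53}{82} + H}$
$B{\left(T,U \right)} = 28 + T$ ($B{\left(T,U \right)} = T + 28 = 28 + T$)
$\sqrt{Y{\left(157,-123 \right)} + \left(B{\left(-144,133 \right)} + 21007\right)} = \sqrt{\frac{\sqrt{-4346 + 6724 \cdot 157}}{82} + \left(\left(28 - 144\right) + 21007\right)} = \sqrt{\frac{\sqrt{-4346 + 1055668}}{82} + \left(-116 + 21007\right)} = \sqrt{\frac{\sqrt{1051322}}{82} + 20891} = \sqrt{20891 + \frac{\sqrt{1051322}}{82}}$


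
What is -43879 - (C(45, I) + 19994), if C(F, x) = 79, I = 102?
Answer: -63952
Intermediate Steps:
-43879 - (C(45, I) + 19994) = -43879 - (79 + 19994) = -43879 - 1*20073 = -43879 - 20073 = -63952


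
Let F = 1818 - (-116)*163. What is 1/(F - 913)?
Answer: 1/19813 ≈ 5.0472e-5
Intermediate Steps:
F = 20726 (F = 1818 - 1*(-18908) = 1818 + 18908 = 20726)
1/(F - 913) = 1/(20726 - 913) = 1/19813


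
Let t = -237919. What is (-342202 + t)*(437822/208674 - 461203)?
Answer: 27915607288538500/104337 ≈ 2.6755e+11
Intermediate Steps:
(-342202 + t)*(437822/208674 - 461203) = (-342202 - 237919)*(437822/208674 - 461203) = -580121*(437822*(1/208674) - 461203) = -580121*(218911/104337 - 461203) = -580121*(-48120318500/104337) = 27915607288538500/104337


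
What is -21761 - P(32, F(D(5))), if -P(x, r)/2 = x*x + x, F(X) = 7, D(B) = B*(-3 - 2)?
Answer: -19649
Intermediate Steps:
D(B) = -5*B (D(B) = B*(-5) = -5*B)
P(x, r) = -2*x - 2*x² (P(x, r) = -2*(x*x + x) = -2*(x² + x) = -2*(x + x²) = -2*x - 2*x²)
-21761 - P(32, F(D(5))) = -21761 - (-2)*32*(1 + 32) = -21761 - (-2)*32*33 = -21761 - 1*(-2112) = -21761 + 2112 = -19649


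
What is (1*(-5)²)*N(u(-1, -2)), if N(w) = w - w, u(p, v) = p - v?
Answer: 0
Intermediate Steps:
N(w) = 0
(1*(-5)²)*N(u(-1, -2)) = (1*(-5)²)*0 = (1*25)*0 = 25*0 = 0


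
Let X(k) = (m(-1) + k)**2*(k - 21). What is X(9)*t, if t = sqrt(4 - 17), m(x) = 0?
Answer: -972*I*sqrt(13) ≈ -3504.6*I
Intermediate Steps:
X(k) = k**2*(-21 + k) (X(k) = (0 + k)**2*(k - 21) = k**2*(-21 + k))
t = I*sqrt(13) (t = sqrt(-13) = I*sqrt(13) ≈ 3.6056*I)
X(9)*t = (9**2*(-21 + 9))*(I*sqrt(13)) = (81*(-12))*(I*sqrt(13)) = -972*I*sqrt(13)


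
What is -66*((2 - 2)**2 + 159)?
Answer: -10494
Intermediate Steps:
-66*((2 - 2)**2 + 159) = -66*(0**2 + 159) = -66*(0 + 159) = -66*159 = -10494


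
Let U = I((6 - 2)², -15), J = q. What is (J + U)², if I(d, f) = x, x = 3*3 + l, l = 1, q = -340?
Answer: 108900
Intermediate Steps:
J = -340
x = 10 (x = 3*3 + 1 = 9 + 1 = 10)
I(d, f) = 10
U = 10
(J + U)² = (-340 + 10)² = (-330)² = 108900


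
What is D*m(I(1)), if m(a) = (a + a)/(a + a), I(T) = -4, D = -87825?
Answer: -87825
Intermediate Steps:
m(a) = 1 (m(a) = (2*a)/((2*a)) = (2*a)*(1/(2*a)) = 1)
D*m(I(1)) = -87825*1 = -87825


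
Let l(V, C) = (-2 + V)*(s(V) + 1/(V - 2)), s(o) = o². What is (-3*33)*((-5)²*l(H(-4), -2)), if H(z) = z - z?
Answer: -2475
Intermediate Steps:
H(z) = 0
l(V, C) = (-2 + V)*(V² + 1/(-2 + V)) (l(V, C) = (-2 + V)*(V² + 1/(V - 2)) = (-2 + V)*(V² + 1/(-2 + V)))
(-3*33)*((-5)²*l(H(-4), -2)) = (-3*33)*((-5)²*(1 + 0³ - 2*0²)) = -2475*(1 + 0 - 2*0) = -2475*(1 + 0 + 0) = -2475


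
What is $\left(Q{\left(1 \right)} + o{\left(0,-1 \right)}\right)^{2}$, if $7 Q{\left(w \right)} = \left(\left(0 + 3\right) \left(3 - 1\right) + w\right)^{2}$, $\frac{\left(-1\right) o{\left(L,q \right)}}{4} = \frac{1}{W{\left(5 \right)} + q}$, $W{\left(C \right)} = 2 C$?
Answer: $\frac{3481}{81} \approx 42.975$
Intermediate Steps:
$o{\left(L,q \right)} = - \frac{4}{10 + q}$ ($o{\left(L,q \right)} = - \frac{4}{2 \cdot 5 + q} = - \frac{4}{10 + q}$)
$Q{\left(w \right)} = \frac{\left(6 + w\right)^{2}}{7}$ ($Q{\left(w \right)} = \frac{\left(\left(0 + 3\right) \left(3 - 1\right) + w\right)^{2}}{7} = \frac{\left(3 \cdot 2 + w\right)^{2}}{7} = \frac{\left(6 + w\right)^{2}}{7}$)
$\left(Q{\left(1 \right)} + o{\left(0,-1 \right)}\right)^{2} = \left(\frac{\left(6 + 1\right)^{2}}{7} - \frac{4}{10 - 1}\right)^{2} = \left(\frac{7^{2}}{7} - \frac{4}{9}\right)^{2} = \left(\frac{1}{7} \cdot 49 - \frac{4}{9}\right)^{2} = \left(7 - \frac{4}{9}\right)^{2} = \left(\frac{59}{9}\right)^{2} = \frac{3481}{81}$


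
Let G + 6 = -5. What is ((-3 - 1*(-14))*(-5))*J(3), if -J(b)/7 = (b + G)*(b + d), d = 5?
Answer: -24640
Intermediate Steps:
G = -11 (G = -6 - 5 = -11)
J(b) = -7*(-11 + b)*(5 + b) (J(b) = -7*(b - 11)*(b + 5) = -7*(-11 + b)*(5 + b))
((-3 - 1*(-14))*(-5))*J(3) = ((-3 - 1*(-14))*(-5))*(385 - 7*3² + 42*3) = ((-3 + 14)*(-5))*(385 - 7*9 + 126) = (11*(-5))*(385 - 63 + 126) = -55*448 = -24640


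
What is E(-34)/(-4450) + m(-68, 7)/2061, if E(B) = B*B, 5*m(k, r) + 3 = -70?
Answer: -1223743/4585725 ≈ -0.26686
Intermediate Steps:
m(k, r) = -73/5 (m(k, r) = -3/5 + (1/5)*(-70) = -3/5 - 14 = -73/5)
E(B) = B**2
E(-34)/(-4450) + m(-68, 7)/2061 = (-34)**2/(-4450) - 73/5/2061 = 1156*(-1/4450) - 73/5*1/2061 = -578/2225 - 73/10305 = -1223743/4585725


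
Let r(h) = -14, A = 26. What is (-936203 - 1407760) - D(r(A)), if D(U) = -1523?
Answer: -2342440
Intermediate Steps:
(-936203 - 1407760) - D(r(A)) = (-936203 - 1407760) - 1*(-1523) = -2343963 + 1523 = -2342440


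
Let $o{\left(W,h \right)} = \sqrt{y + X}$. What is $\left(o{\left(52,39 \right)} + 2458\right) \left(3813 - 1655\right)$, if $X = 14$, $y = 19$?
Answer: $5304364 + 2158 \sqrt{33} \approx 5.3168 \cdot 10^{6}$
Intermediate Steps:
$o{\left(W,h \right)} = \sqrt{33}$ ($o{\left(W,h \right)} = \sqrt{19 + 14} = \sqrt{33}$)
$\left(o{\left(52,39 \right)} + 2458\right) \left(3813 - 1655\right) = \left(\sqrt{33} + 2458\right) \left(3813 - 1655\right) = \left(2458 + \sqrt{33}\right) 2158 = 5304364 + 2158 \sqrt{33}$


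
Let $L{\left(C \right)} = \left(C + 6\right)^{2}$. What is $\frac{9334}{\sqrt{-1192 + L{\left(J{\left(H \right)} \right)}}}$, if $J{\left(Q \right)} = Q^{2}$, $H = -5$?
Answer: $- \frac{9334 i \sqrt{231}}{231} \approx - 614.13 i$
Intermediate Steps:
$L{\left(C \right)} = \left(6 + C\right)^{2}$
$\frac{9334}{\sqrt{-1192 + L{\left(J{\left(H \right)} \right)}}} = \frac{9334}{\sqrt{-1192 + \left(6 + \left(-5\right)^{2}\right)^{2}}} = \frac{9334}{\sqrt{-1192 + \left(6 + 25\right)^{2}}} = \frac{9334}{\sqrt{-1192 + 31^{2}}} = \frac{9334}{\sqrt{-1192 + 961}} = \frac{9334}{\sqrt{-231}} = \frac{9334}{i \sqrt{231}} = 9334 \left(- \frac{i \sqrt{231}}{231}\right) = - \frac{9334 i \sqrt{231}}{231}$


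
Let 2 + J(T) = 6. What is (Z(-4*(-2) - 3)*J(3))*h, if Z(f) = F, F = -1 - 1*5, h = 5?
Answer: -120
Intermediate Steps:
F = -6 (F = -1 - 5 = -6)
J(T) = 4 (J(T) = -2 + 6 = 4)
Z(f) = -6
(Z(-4*(-2) - 3)*J(3))*h = -6*4*5 = -24*5 = -120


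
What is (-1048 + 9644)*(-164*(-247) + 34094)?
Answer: 641278792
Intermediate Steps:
(-1048 + 9644)*(-164*(-247) + 34094) = 8596*(40508 + 34094) = 8596*74602 = 641278792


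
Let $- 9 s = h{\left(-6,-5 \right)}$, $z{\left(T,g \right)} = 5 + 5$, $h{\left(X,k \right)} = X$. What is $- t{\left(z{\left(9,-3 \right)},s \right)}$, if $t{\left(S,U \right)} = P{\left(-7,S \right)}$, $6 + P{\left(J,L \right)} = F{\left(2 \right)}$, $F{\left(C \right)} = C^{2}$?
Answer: $2$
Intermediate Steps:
$P{\left(J,L \right)} = -2$ ($P{\left(J,L \right)} = -6 + 2^{2} = -6 + 4 = -2$)
$z{\left(T,g \right)} = 10$
$s = \frac{2}{3}$ ($s = \left(- \frac{1}{9}\right) \left(-6\right) = \frac{2}{3} \approx 0.66667$)
$t{\left(S,U \right)} = -2$
$- t{\left(z{\left(9,-3 \right)},s \right)} = \left(-1\right) \left(-2\right) = 2$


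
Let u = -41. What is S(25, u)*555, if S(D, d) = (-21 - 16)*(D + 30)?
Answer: -1129425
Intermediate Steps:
S(D, d) = -1110 - 37*D (S(D, d) = -37*(30 + D) = -1110 - 37*D)
S(25, u)*555 = (-1110 - 37*25)*555 = (-1110 - 925)*555 = -2035*555 = -1129425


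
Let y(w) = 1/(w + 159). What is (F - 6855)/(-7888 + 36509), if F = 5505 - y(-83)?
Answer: -102601/2175196 ≈ -0.047169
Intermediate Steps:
y(w) = 1/(159 + w)
F = 418379/76 (F = 5505 - 1/(159 - 83) = 5505 - 1/76 = 418379/76 ≈ 5505.0)
(F - 6855)/(-7888 + 36509) = (418379/76 - 6855)/(-7888 + 36509) = -102601/76/28621 = -102601/76*1/28621 = -102601/2175196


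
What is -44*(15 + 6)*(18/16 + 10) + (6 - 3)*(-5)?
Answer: -20589/2 ≈ -10295.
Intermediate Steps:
-44*(15 + 6)*(18/16 + 10) + (6 - 3)*(-5) = -924*(18*(1/16) + 10) + 3*(-5) = -924*(9/8 + 10) - 15 = -924*89/8 - 15 = -44*1869/8 - 15 = -20559/2 - 15 = -20589/2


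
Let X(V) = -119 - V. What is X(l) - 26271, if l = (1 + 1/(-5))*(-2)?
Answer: -131942/5 ≈ -26388.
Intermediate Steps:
l = -8/5 (l = (1 - ⅕)*(-2) = (⅘)*(-2) = -8/5 ≈ -1.6000)
X(l) - 26271 = (-119 - 1*(-8/5)) - 26271 = (-119 + 8/5) - 26271 = -587/5 - 26271 = -131942/5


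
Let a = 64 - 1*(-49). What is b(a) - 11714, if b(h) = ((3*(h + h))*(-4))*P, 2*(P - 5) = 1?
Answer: -26630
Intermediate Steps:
P = 11/2 (P = 5 + (1/2)*1 = 5 + 1/2 = 11/2 ≈ 5.5000)
a = 113 (a = 64 + 49 = 113)
b(h) = -132*h (b(h) = ((3*(h + h))*(-4))*(11/2) = ((3*(2*h))*(-4))*(11/2) = ((6*h)*(-4))*(11/2) = -24*h*(11/2) = -132*h)
b(a) - 11714 = -132*113 - 11714 = -14916 - 11714 = -26630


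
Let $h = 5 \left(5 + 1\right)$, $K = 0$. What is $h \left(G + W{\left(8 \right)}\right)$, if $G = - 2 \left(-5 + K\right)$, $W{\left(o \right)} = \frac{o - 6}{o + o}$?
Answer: $\frac{1215}{4} \approx 303.75$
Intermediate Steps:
$W{\left(o \right)} = \frac{-6 + o}{2 o}$
$G = 10$ ($G = - 2 \left(-5 + 0\right) = \left(-2\right) \left(-5\right) = 10$)
$h = 30$ ($h = 5 \cdot 6 = 30$)
$h \left(G + W{\left(8 \right)}\right) = 30 \left(10 + \frac{-6 + 8}{2 \cdot 8}\right) = 30 \left(10 + \frac{1}{2} \cdot \frac{1}{8} \cdot 2\right) = 30 \left(10 + \frac{1}{8}\right) = 30 \cdot \frac{81}{8} = \frac{1215}{4}$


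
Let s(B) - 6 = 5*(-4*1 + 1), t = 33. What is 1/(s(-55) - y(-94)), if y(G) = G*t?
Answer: 1/3093 ≈ 0.00032331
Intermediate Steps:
y(G) = 33*G (y(G) = G*33 = 33*G)
s(B) = -9 (s(B) = 6 + 5*(-4*1 + 1) = 6 + 5*(-4 + 1) = 6 + 5*(-3) = 6 - 15 = -9)
1/(s(-55) - y(-94)) = 1/(-9 - 33*(-94)) = 1/(-9 - 1*(-3102)) = 1/(-9 + 3102) = 1/3093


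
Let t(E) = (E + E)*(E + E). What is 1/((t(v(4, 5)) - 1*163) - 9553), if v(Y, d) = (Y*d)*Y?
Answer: 1/15884 ≈ 6.2956e-5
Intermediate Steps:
v(Y, d) = d*Y²
t(E) = 4*E² (t(E) = (2*E)*(2*E) = 4*E²)
1/((t(v(4, 5)) - 1*163) - 9553) = 1/((4*(5*4²)² - 1*163) - 9553) = 1/((4*(5*16)² - 163) - 9553) = 1/((4*80² - 163) - 9553) = 1/((4*6400 - 163) - 9553) = 1/((25600 - 163) - 9553) = 1/(25437 - 9553) = 1/15884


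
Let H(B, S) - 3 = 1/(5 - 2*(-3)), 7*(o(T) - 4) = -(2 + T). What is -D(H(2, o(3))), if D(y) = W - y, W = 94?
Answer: -1000/11 ≈ -90.909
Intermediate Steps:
o(T) = 26/7 - T/7 (o(T) = 4 + (-(2 + T))/7 = 4 + (-2 - T)/7 = 4 + (-2/7 - T/7) = 26/7 - T/7)
H(B, S) = 34/11 (H(B, S) = 3 + 1/(5 - 2*(-3)) = 3 + 1/(5 + 6) = 3 + 1/11 = 34/11)
D(y) = 94 - y
-D(H(2, o(3))) = -(94 - 1*34/11) = -(94 - 34/11) = -1*1000/11 = -1000/11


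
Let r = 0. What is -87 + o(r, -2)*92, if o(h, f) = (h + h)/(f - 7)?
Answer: -87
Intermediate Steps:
o(h, f) = 2*h/(-7 + f) (o(h, f) = (2*h)/(-7 + f) = 2*h/(-7 + f))
-87 + o(r, -2)*92 = -87 + (2*0/(-7 - 2))*92 = -87 + (2*0/(-9))*92 = -87 + (2*0*(-⅑))*92 = -87 + 0*92 = -87 + 0 = -87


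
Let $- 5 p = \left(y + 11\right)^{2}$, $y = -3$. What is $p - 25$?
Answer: $- \frac{189}{5} \approx -37.8$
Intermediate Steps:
$p = - \frac{64}{5}$ ($p = - \frac{\left(-3 + 11\right)^{2}}{5} = - \frac{8^{2}}{5} = \left(- \frac{1}{5}\right) 64 = - \frac{64}{5} \approx -12.8$)
$p - 25 = - \frac{64}{5} - 25 = - \frac{189}{5}$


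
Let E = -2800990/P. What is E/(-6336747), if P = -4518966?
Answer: -1400495/14317772121801 ≈ -9.7815e-8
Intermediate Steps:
E = 1400495/2259483 (E = -2800990/(-4518966) = -2800990*(-1/4518966) = 1400495/2259483 ≈ 0.61983)
E/(-6336747) = (1400495/2259483)/(-6336747) = (1400495/2259483)*(-1/6336747) = -1400495/14317772121801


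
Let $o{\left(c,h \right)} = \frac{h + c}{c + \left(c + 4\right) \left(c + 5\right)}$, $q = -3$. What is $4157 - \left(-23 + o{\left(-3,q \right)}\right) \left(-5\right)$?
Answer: $4072$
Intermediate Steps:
$o{\left(c,h \right)} = \frac{c + h}{c + \left(4 + c\right) \left(5 + c\right)}$
$4157 - \left(-23 + o{\left(-3,q \right)}\right) \left(-5\right) = 4157 - \left(-23 + \frac{-3 - 3}{20 + \left(-3\right)^{2} + 10 \left(-3\right)}\right) \left(-5\right) = 4157 - \left(-23 + \frac{1}{20 + 9 - 30} \left(-6\right)\right) \left(-5\right) = 4157 - \left(-23 + \frac{1}{-1} \left(-6\right)\right) \left(-5\right) = 4157 - \left(-23 - -6\right) \left(-5\right) = 4157 - \left(-23 + 6\right) \left(-5\right) = 4157 - \left(-17\right) \left(-5\right) = 4157 - 85 = 4072$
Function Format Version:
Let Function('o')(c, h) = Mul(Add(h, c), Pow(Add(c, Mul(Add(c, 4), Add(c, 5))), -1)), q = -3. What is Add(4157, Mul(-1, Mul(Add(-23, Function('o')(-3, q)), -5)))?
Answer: 4072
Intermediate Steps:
Function('o')(c, h) = Mul(Pow(Add(c, Mul(Add(4, c), Add(5, c))), -1), Add(c, h)) (Function('o')(c, h) = Mul(Add(c, h), Pow(Add(c, Mul(Add(4, c), Add(5, c))), -1)) = Mul(Pow(Add(c, Mul(Add(4, c), Add(5, c))), -1), Add(c, h)))
Add(4157, Mul(-1, Mul(Add(-23, Function('o')(-3, q)), -5))) = Add(4157, Mul(-1, Mul(Add(-23, Mul(Pow(Add(20, Pow(-3, 2), Mul(10, -3)), -1), Add(-3, -3))), -5))) = Add(4157, Mul(-1, Mul(Add(-23, Mul(Pow(Add(20, 9, -30), -1), -6)), -5))) = Add(4157, Mul(-1, Mul(Add(-23, Mul(Pow(-1, -1), -6)), -5))) = Add(4157, Mul(-1, Mul(Add(-23, Mul(-1, -6)), -5))) = Add(4157, Mul(-1, Mul(Add(-23, 6), -5))) = Add(4157, Mul(-1, Mul(-17, -5))) = Add(4157, Mul(-1, 85)) = Add(4157, -85) = 4072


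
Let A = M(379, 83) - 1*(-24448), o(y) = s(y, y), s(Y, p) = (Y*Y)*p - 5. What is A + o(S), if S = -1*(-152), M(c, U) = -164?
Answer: 3536087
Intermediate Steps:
s(Y, p) = -5 + p*Y² (s(Y, p) = Y²*p - 5 = p*Y² - 5 = -5 + p*Y²)
S = 152
o(y) = -5 + y³ (o(y) = -5 + y*y² = -5 + y³)
A = 24284 (A = -164 - 1*(-24448) = -164 + 24448 = 24284)
A + o(S) = 24284 + (-5 + 152³) = 24284 + (-5 + 3511808) = 24284 + 3511803 = 3536087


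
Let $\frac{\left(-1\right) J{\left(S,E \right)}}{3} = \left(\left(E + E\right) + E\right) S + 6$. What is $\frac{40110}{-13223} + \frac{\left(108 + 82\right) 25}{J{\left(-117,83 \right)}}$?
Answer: $- \frac{25880020}{8687511} \approx -2.979$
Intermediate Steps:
$J{\left(S,E \right)} = -18 - 9 E S$ ($J{\left(S,E \right)} = - 3 \left(\left(\left(E + E\right) + E\right) S + 6\right) = - 3 \left(\left(2 E + E\right) S + 6\right) = - 3 \left(3 E S + 6\right) = - 3 \left(6 + 3 E S\right) = -18 - 9 E S$)
$\frac{40110}{-13223} + \frac{\left(108 + 82\right) 25}{J{\left(-117,83 \right)}} = \frac{40110}{-13223} + \frac{\left(108 + 82\right) 25}{-18 - 747 \left(-117\right)} = 40110 \left(- \frac{1}{13223}\right) + \frac{190 \cdot 25}{-18 + 87399} = - \frac{5730}{1889} + \frac{4750}{87381} = - \frac{5730}{1889} + 4750 \cdot \frac{1}{87381} = - \frac{5730}{1889} + \frac{250}{4599} = - \frac{25880020}{8687511}$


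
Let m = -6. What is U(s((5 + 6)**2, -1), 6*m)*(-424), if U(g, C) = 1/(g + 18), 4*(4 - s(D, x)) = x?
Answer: -1696/89 ≈ -19.056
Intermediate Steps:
s(D, x) = 4 - x/4
U(g, C) = 1/(18 + g)
U(s((5 + 6)**2, -1), 6*m)*(-424) = -424/(18 + (4 - 1/4*(-1))) = -424/(18 + (4 + 1/4)) = -424/(18 + 17/4) = -424/(89/4) = (4/89)*(-424) = -1696/89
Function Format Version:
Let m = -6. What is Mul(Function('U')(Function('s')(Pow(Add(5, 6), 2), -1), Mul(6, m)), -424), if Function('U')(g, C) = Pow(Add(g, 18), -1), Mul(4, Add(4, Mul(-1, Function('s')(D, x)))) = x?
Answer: Rational(-1696, 89) ≈ -19.056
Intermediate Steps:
Function('s')(D, x) = Add(4, Mul(Rational(-1, 4), x))
Function('U')(g, C) = Pow(Add(18, g), -1)
Mul(Function('U')(Function('s')(Pow(Add(5, 6), 2), -1), Mul(6, m)), -424) = Mul(Pow(Add(18, Add(4, Mul(Rational(-1, 4), -1))), -1), -424) = Mul(Pow(Add(18, Add(4, Rational(1, 4))), -1), -424) = Mul(Pow(Add(18, Rational(17, 4)), -1), -424) = Mul(Pow(Rational(89, 4), -1), -424) = Mul(Rational(4, 89), -424) = Rational(-1696, 89)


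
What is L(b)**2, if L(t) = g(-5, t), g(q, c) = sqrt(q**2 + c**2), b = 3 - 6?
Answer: 34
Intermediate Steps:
b = -3
g(q, c) = sqrt(c**2 + q**2)
L(t) = sqrt(25 + t**2) (L(t) = sqrt(t**2 + (-5)**2) = sqrt(t**2 + 25) = sqrt(25 + t**2))
L(b)**2 = (sqrt(25 + (-3)**2))**2 = (sqrt(25 + 9))**2 = (sqrt(34))**2 = 34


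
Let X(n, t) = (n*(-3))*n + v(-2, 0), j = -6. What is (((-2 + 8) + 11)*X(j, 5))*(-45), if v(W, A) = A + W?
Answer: 84150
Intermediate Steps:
X(n, t) = -2 - 3*n² (X(n, t) = (n*(-3))*n + (0 - 2) = (-3*n)*n - 2 = -3*n² - 2 = -2 - 3*n²)
(((-2 + 8) + 11)*X(j, 5))*(-45) = (((-2 + 8) + 11)*(-2 - 3*(-6)²))*(-45) = ((6 + 11)*(-2 - 3*36))*(-45) = (17*(-2 - 108))*(-45) = (17*(-110))*(-45) = -1870*(-45) = 84150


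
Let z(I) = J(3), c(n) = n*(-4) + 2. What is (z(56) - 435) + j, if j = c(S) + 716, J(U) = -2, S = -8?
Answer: 313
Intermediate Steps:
c(n) = 2 - 4*n (c(n) = -4*n + 2 = 2 - 4*n)
z(I) = -2
j = 750 (j = (2 - 4*(-8)) + 716 = (2 + 32) + 716 = 34 + 716 = 750)
(z(56) - 435) + j = (-2 - 435) + 750 = -437 + 750 = 313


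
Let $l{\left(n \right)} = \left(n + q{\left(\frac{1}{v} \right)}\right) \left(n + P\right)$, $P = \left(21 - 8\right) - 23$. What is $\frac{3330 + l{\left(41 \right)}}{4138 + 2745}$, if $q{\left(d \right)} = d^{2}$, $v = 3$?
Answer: $\frac{41440}{61947} \approx 0.66896$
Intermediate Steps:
$P = -10$ ($P = 13 - 23 = -10$)
$l{\left(n \right)} = \left(-10 + n\right) \left(\frac{1}{9} + n\right)$ ($l{\left(n \right)} = \left(n + \left(\frac{1}{3}\right)^{2}\right) \left(n - 10\right) = \left(n + \left(\frac{1}{3}\right)^{2}\right) \left(-10 + n\right) = \left(n + \frac{1}{9}\right) \left(-10 + n\right) = \left(\frac{1}{9} + n\right) \left(-10 + n\right) = \left(-10 + n\right) \left(\frac{1}{9} + n\right)$)
$\frac{3330 + l{\left(41 \right)}}{4138 + 2745} = \frac{3330 - \left(\frac{3659}{9} - 1681\right)}{4138 + 2745} = \frac{3330 - - \frac{11470}{9}}{6883} = \left(3330 + \frac{11470}{9}\right) \frac{1}{6883} = \frac{41440}{9} \cdot \frac{1}{6883} = \frac{41440}{61947}$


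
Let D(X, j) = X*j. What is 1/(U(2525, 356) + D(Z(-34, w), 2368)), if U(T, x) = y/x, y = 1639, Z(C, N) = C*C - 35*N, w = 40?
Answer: -356/205692313 ≈ -1.7307e-6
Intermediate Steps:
Z(C, N) = C² - 35*N
U(T, x) = 1639/x
1/(U(2525, 356) + D(Z(-34, w), 2368)) = 1/(1639/356 + ((-34)² - 35*40)*2368) = 1/(1639*(1/356) + (1156 - 1400)*2368) = 1/(1639/356 - 244*2368) = 1/(1639/356 - 577792) = 1/(-205692313/356) = -356/205692313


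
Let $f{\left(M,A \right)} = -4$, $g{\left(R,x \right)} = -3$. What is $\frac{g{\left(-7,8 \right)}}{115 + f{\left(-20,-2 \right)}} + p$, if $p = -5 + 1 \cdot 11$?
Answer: $\frac{221}{37} \approx 5.973$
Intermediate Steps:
$p = 6$ ($p = -5 + 11 = 6$)
$\frac{g{\left(-7,8 \right)}}{115 + f{\left(-20,-2 \right)}} + p = \frac{1}{115 - 4} \left(-3\right) + 6 = \frac{1}{111} \left(-3\right) + 6 = - \frac{1}{37} + 6 = \frac{221}{37}$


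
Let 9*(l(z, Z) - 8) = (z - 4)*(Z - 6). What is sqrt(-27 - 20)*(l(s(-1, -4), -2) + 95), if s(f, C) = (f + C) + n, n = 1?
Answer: 991*I*sqrt(47)/9 ≈ 754.88*I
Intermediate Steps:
s(f, C) = 1 + C + f (s(f, C) = (f + C) + 1 = (C + f) + 1 = 1 + C + f)
l(z, Z) = 8 + (-6 + Z)*(-4 + z)/9 (l(z, Z) = 8 + ((z - 4)*(Z - 6))/9 = 8 + ((-4 + z)*(-6 + Z))/9 = 8 + ((-6 + Z)*(-4 + z))/9 = 8 + (-6 + Z)*(-4 + z)/9)
sqrt(-27 - 20)*(l(s(-1, -4), -2) + 95) = sqrt(-27 - 20)*((32/3 - 4/9*(-2) - 2*(1 - 4 - 1)/3 + (1/9)*(-2)*(1 - 4 - 1)) + 95) = sqrt(-47)*((32/3 + 8/9 - 2/3*(-4) + (1/9)*(-2)*(-4)) + 95) = (I*sqrt(47))*((32/3 + 8/9 + 8/3 + 8/9) + 95) = (I*sqrt(47))*(136/9 + 95) = (I*sqrt(47))*(991/9) = 991*I*sqrt(47)/9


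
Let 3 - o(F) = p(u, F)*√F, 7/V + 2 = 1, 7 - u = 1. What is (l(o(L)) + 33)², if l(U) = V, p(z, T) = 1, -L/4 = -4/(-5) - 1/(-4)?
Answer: 676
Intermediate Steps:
L = -21/5 (L = -4*(-4/(-5) - 1/(-4)) = -4*(-4*(-⅕) - 1*(-¼)) = -4*(⅘ + ¼) = -4*21/20 = -21/5 ≈ -4.2000)
u = 6 (u = 7 - 1*1 = 7 - 1 = 6)
V = -7 (V = 7/(-2 + 1) = 7/(-1) = 7*(-1) = -7)
o(F) = 3 - √F
l(U) = -7
(l(o(L)) + 33)² = (-7 + 33)² = 26² = 676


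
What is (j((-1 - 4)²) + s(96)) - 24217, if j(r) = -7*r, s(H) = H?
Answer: -24296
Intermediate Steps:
(j((-1 - 4)²) + s(96)) - 24217 = (-7*(-1 - 4)² + 96) - 24217 = (-7*(-5)² + 96) - 24217 = (-7*25 + 96) - 24217 = (-175 + 96) - 24217 = -79 - 24217 = -24296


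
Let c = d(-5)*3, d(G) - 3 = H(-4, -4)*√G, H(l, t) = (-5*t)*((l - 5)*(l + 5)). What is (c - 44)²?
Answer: -1456775 + 37800*I*√5 ≈ -1.4568e+6 + 84523.0*I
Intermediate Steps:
H(l, t) = -5*t*(-5 + l)*(5 + l) (H(l, t) = (-5*t)*((-5 + l)*(5 + l)) = -5*t*(-5 + l)*(5 + l))
d(G) = 3 - 180*√G (d(G) = 3 + (5*(-4)*(25 - 1*(-4)²))*√G = 3 + (5*(-4)*(25 - 1*16))*√G = 3 + (5*(-4)*(25 - 16))*√G = 3 + (5*(-4)*9)*√G = 3 - 180*√G)
c = 9 - 540*I*√5 (c = (3 - 180*I*√5)*3 = 9 - 540*I*√5 ≈ 9.0 - 1207.5*I)
(c - 44)² = ((9 - 540*I*√5) - 44)² = (-35 - 540*I*√5)²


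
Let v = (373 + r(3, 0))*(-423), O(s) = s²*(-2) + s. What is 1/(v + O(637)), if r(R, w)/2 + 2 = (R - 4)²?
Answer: -1/967834 ≈ -1.0332e-6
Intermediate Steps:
r(R, w) = -4 + 2*(-4 + R)² (r(R, w) = -4 + 2*(R - 4)² = -4 + 2*(-4 + R)²)
O(s) = s - 2*s² (O(s) = -2*s² + s = s - 2*s²)
v = -156933 (v = (373 + (-4 + 2*(-4 + 3)²))*(-423) = (373 + (-4 + 2*(-1)²))*(-423) = (373 + (-4 + 2*1))*(-423) = (373 + (-4 + 2))*(-423) = (373 - 2)*(-423) = 371*(-423) = -156933)
1/(v + O(637)) = 1/(-156933 + 637*(1 - 2*637)) = 1/(-156933 + 637*(1 - 1274)) = 1/(-156933 + 637*(-1273)) = 1/(-156933 - 810901) = 1/(-967834) = -1/967834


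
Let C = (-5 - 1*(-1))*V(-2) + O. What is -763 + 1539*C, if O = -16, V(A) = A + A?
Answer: -763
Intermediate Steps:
V(A) = 2*A
C = 0 (C = (-5 - 1*(-1))*(2*(-2)) - 16 = (-5 + 1)*(-4) - 16 = -4*(-4) - 16 = 16 - 16 = 0)
-763 + 1539*C = -763 + 1539*0 = -763 + 0 = -763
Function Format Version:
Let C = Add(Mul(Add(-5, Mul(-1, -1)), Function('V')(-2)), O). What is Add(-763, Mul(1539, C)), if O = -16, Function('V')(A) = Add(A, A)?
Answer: -763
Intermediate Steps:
Function('V')(A) = Mul(2, A)
C = 0 (C = Add(Mul(Add(-5, Mul(-1, -1)), Mul(2, -2)), -16) = Add(Mul(Add(-5, 1), -4), -16) = Add(Mul(-4, -4), -16) = Add(16, -16) = 0)
Add(-763, Mul(1539, C)) = Add(-763, Mul(1539, 0)) = Add(-763, 0) = -763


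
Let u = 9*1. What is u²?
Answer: 81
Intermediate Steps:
u = 9
u² = 9² = 81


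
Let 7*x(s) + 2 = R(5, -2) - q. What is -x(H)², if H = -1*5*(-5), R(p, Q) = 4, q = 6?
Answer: -16/49 ≈ -0.32653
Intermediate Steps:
H = 25 (H = -5*(-5) = 25)
x(s) = -4/7 (x(s) = -2/7 + (4 - 1*6)/7 = -2/7 + (4 - 6)/7 = -2/7 + (⅐)*(-2) = -2/7 - 2/7 = -4/7)
-x(H)² = -(-4/7)² = -1*16/49 = -16/49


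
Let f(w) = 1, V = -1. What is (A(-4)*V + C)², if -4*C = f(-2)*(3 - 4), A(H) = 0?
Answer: 1/16 ≈ 0.062500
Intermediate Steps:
C = ¼ (C = -(3 - 4)/4 = -(-1)/4 = -¼*(-1) = ¼ ≈ 0.25000)
(A(-4)*V + C)² = (0*(-1) + ¼)² = (0 + ¼)² = (¼)² = 1/16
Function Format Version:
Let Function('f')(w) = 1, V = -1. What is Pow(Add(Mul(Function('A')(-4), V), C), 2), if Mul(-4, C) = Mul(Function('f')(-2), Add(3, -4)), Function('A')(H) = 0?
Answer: Rational(1, 16) ≈ 0.062500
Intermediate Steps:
C = Rational(1, 4) (C = Mul(Rational(-1, 4), Mul(1, Add(3, -4))) = Mul(Rational(-1, 4), Mul(1, -1)) = Mul(Rational(-1, 4), -1) = Rational(1, 4) ≈ 0.25000)
Pow(Add(Mul(Function('A')(-4), V), C), 2) = Pow(Add(Mul(0, -1), Rational(1, 4)), 2) = Pow(Add(0, Rational(1, 4)), 2) = Pow(Rational(1, 4), 2) = Rational(1, 16)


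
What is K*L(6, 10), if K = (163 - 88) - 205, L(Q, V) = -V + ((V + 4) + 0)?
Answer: -520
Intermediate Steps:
L(Q, V) = 4 (L(Q, V) = -V + ((4 + V) + 0) = -V + (4 + V) = 4)
K = -130 (K = 75 - 205 = -130)
K*L(6, 10) = -130*4 = -520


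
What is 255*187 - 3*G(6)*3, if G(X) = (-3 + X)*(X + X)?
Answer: 47361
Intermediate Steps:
G(X) = 2*X*(-3 + X) (G(X) = (-3 + X)*(2*X) = 2*X*(-3 + X))
255*187 - 3*G(6)*3 = 255*187 - 6*6*(-3 + 6)*3 = 47685 - 6*6*3*3 = 47685 - 3*36*3 = 47685 - 108*3 = 47685 - 324 = 47361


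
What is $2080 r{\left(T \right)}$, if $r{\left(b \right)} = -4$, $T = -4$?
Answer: $-8320$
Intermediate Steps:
$2080 r{\left(T \right)} = 2080 \left(-4\right) = -8320$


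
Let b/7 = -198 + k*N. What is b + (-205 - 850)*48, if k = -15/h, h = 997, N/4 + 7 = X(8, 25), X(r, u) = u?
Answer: -51877482/997 ≈ -52034.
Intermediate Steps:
N = 72 (N = -28 + 4*25 = -28 + 100 = 72)
k = -15/997 ≈ -0.015045
b = -1389402/997 (b = 7*(-198 - 15/997*72) = 7*(-198 - 1080/997) = 7*(-198486/997) = -1389402/997 ≈ -1393.6)
b + (-205 - 850)*48 = -1389402/997 + (-205 - 850)*48 = -1389402/997 - 1055*48 = -1389402/997 - 50640 = -51877482/997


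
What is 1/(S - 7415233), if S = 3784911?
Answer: -1/3630322 ≈ -2.7546e-7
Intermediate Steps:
1/(S - 7415233) = 1/(3784911 - 7415233) = 1/(-3630322) = -1/3630322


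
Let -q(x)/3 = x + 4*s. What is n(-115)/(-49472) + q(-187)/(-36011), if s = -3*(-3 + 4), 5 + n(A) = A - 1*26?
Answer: -12138589/890768096 ≈ -0.013627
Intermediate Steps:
n(A) = -31 + A (n(A) = -5 + (A - 1*26) = -5 + (A - 26) = -5 + (-26 + A) = -31 + A)
s = -3 (s = -3*1 = -3)
q(x) = 36 - 3*x (q(x) = -3*(x + 4*(-3)) = -3*(x - 12) = -3*(-12 + x) = 36 - 3*x)
n(-115)/(-49472) + q(-187)/(-36011) = (-31 - 115)/(-49472) + (36 - 3*(-187))/(-36011) = -146*(-1/49472) + (36 + 561)*(-1/36011) = 73/24736 + 597*(-1/36011) = 73/24736 - 597/36011 = -12138589/890768096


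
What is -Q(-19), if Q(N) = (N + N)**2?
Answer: -1444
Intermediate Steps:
Q(N) = 4*N**2 (Q(N) = (2*N)**2 = 4*N**2)
-Q(-19) = -4*(-19)**2 = -4*361 = -1*1444 = -1444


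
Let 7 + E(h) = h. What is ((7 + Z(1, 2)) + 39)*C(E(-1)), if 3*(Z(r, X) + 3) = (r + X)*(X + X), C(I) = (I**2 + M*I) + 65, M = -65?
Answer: 30503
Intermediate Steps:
E(h) = -7 + h
C(I) = 65 + I**2 - 65*I (C(I) = (I**2 - 65*I) + 65 = 65 + I**2 - 65*I)
Z(r, X) = -3 + 2*X*(X + r)/3 (Z(r, X) = -3 + ((r + X)*(X + X))/3 = -3 + ((X + r)*(2*X))/3 = -3 + (2*X*(X + r))/3 = -3 + 2*X*(X + r)/3)
((7 + Z(1, 2)) + 39)*C(E(-1)) = ((7 + (-3 + (2/3)*2**2 + (2/3)*2*1)) + 39)*(65 + (-7 - 1)**2 - 65*(-7 - 1)) = ((7 + (-3 + (2/3)*4 + 4/3)) + 39)*(65 + (-8)**2 - 65*(-8)) = ((7 + (-3 + 8/3 + 4/3)) + 39)*(65 + 64 + 520) = ((7 + 1) + 39)*649 = (8 + 39)*649 = 47*649 = 30503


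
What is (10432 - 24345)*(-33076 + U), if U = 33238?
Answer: -2253906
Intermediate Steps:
(10432 - 24345)*(-33076 + U) = (10432 - 24345)*(-33076 + 33238) = -13913*162 = -2253906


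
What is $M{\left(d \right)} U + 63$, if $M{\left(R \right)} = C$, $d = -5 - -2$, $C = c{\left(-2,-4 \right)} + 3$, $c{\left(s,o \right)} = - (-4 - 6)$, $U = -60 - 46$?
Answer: $-1315$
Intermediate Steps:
$U = -106$
$c{\left(s,o \right)} = 10$ ($c{\left(s,o \right)} = - (-4 - 6) = \left(-1\right) \left(-10\right) = 10$)
$C = 13$ ($C = 10 + 3 = 13$)
$d = -3$ ($d = -5 + 2 = -3$)
$M{\left(R \right)} = 13$
$M{\left(d \right)} U + 63 = 13 \left(-106\right) + 63 = -1378 + 63 = -1315$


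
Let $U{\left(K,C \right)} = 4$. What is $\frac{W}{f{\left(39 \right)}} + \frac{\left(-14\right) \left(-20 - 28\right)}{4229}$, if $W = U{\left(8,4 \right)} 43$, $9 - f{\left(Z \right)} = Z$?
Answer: $- \frac{353614}{63435} \approx -5.5744$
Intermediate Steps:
$f{\left(Z \right)} = 9 - Z$
$W = 172$ ($W = 4 \cdot 43 = 172$)
$\frac{W}{f{\left(39 \right)}} + \frac{\left(-14\right) \left(-20 - 28\right)}{4229} = \frac{172}{9 - 39} + \frac{\left(-14\right) \left(-20 - 28\right)}{4229} = \frac{172}{9 - 39} + \left(-14\right) \left(-48\right) \frac{1}{4229} = \frac{172}{-30} + 672 \cdot \frac{1}{4229} = 172 \left(- \frac{1}{30}\right) + \frac{672}{4229} = - \frac{86}{15} + \frac{672}{4229} = - \frac{353614}{63435}$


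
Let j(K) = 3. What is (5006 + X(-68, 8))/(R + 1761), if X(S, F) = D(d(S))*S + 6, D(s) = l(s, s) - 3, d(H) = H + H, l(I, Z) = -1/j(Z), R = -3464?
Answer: -15716/5109 ≈ -3.0761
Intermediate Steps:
l(I, Z) = -1/3
d(H) = 2*H
D(s) = -10/3 (D(s) = -1/3 - 3 = -10/3)
X(S, F) = 6 - 10*S/3 (X(S, F) = -10*S/3 + 6 = 6 - 10*S/3)
(5006 + X(-68, 8))/(R + 1761) = (5006 + (6 - 10/3*(-68)))/(-3464 + 1761) = (5006 + (6 + 680/3))/(-1703) = (5006 + 698/3)*(-1/1703) = (15716/3)*(-1/1703) = -15716/5109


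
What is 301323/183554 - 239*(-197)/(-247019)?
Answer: 65790233155/45341325526 ≈ 1.4510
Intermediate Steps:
301323/183554 - 239*(-197)/(-247019) = 301323*(1/183554) + 47083*(-1/247019) = 301323/183554 - 47083/247019 = 65790233155/45341325526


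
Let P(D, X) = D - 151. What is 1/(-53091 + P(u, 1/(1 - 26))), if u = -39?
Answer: -1/53281 ≈ -1.8768e-5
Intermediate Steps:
P(D, X) = -151 + D
1/(-53091 + P(u, 1/(1 - 26))) = 1/(-53091 + (-151 - 39)) = 1/(-53091 - 190) = 1/(-53281) = -1/53281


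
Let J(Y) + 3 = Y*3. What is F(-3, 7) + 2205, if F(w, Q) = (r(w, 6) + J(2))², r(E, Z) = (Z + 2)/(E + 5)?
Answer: 2254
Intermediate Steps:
r(E, Z) = (2 + Z)/(5 + E)
J(Y) = -3 + 3*Y (J(Y) = -3 + Y*3 = -3 + 3*Y)
F(w, Q) = (3 + 8/(5 + w))² (F(w, Q) = ((2 + 6)/(5 + w) + (-3 + 3*2))² = (8/(5 + w) + (-3 + 6))² = (8/(5 + w) + 3)² = (3 + 8/(5 + w))²)
F(-3, 7) + 2205 = (23 + 3*(-3))²/(5 - 3)² + 2205 = (23 - 9)²/2² + 2205 = (¼)*14² + 2205 = (¼)*196 + 2205 = 49 + 2205 = 2254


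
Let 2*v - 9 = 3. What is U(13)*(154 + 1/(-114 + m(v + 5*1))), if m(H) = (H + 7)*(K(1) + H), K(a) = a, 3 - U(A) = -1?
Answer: 31418/51 ≈ 616.04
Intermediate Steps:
v = 6 (v = 9/2 + (½)*3 = 9/2 + 3/2 = 6)
U(A) = 4 (U(A) = 3 - 1*(-1) = 3 + 1 = 4)
m(H) = (1 + H)*(7 + H) (m(H) = (H + 7)*(1 + H) = (7 + H)*(1 + H) = (1 + H)*(7 + H))
U(13)*(154 + 1/(-114 + m(v + 5*1))) = 4*(154 + 1/(-114 + (7 + (6 + 5*1)² + 8*(6 + 5*1)))) = 4*(154 + 1/(-114 + (7 + (6 + 5)² + 8*(6 + 5)))) = 4*(154 + 1/(-114 + (7 + 11² + 8*11))) = 4*(154 + 1/(-114 + (7 + 121 + 88))) = 4*(154 + 1/(-114 + 216)) = 4*(154 + 1/102) = 4*(15709/102) = 31418/51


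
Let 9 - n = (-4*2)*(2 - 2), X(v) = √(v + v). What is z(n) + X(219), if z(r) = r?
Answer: 9 + √438 ≈ 29.928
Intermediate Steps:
X(v) = √2*√v (X(v) = √(2*v) = √2*√v)
n = 9 (n = 9 - (-4*2)*(2 - 2) = 9 - (-8)*0 = 9 - 1*0 = 9 + 0 = 9)
z(n) + X(219) = 9 + √2*√219 = 9 + √438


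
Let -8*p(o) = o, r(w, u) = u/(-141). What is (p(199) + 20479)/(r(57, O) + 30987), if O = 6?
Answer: 7690751/11651096 ≈ 0.66009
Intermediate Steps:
r(w, u) = -u/141 (r(w, u) = u*(-1/141) = -u/141)
p(o) = -o/8
(p(199) + 20479)/(r(57, O) + 30987) = (-⅛*199 + 20479)/(-1/141*6 + 30987) = (-199/8 + 20479)/(-2/47 + 30987) = 163633/(8*(1456387/47)) = (163633/8)*(47/1456387) = 7690751/11651096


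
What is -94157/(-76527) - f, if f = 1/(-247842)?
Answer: 288100441/234155614 ≈ 1.2304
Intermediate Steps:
f = -1/247842 ≈ -4.0348e-6
-94157/(-76527) - f = -94157/(-76527) - 1*(-1/247842) = -94157*(-1/76527) + 1/247842 = 94157/76527 + 1/247842 = 288100441/234155614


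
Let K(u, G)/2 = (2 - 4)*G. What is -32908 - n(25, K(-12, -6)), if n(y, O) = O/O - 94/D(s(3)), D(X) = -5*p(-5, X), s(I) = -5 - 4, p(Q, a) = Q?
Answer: -822631/25 ≈ -32905.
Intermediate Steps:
K(u, G) = -4*G (K(u, G) = 2*((2 - 4)*G) = 2*(-2*G) = -4*G)
s(I) = -9
D(X) = 25 (D(X) = -5*(-5) = 25)
n(y, O) = -69/25 (n(y, O) = O/O - 94/25 = 1 - 94*1/25 = 1 - 94/25 = -69/25)
-32908 - n(25, K(-12, -6)) = -32908 - 1*(-69/25) = -32908 + 69/25 = -822631/25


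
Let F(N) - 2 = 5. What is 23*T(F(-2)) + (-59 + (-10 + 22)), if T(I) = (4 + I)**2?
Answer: 2736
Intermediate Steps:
F(N) = 7 (F(N) = 2 + 5 = 7)
23*T(F(-2)) + (-59 + (-10 + 22)) = 23*(4 + 7)**2 + (-59 + (-10 + 22)) = 23*11**2 + (-59 + 12) = 23*121 - 47 = 2783 - 47 = 2736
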